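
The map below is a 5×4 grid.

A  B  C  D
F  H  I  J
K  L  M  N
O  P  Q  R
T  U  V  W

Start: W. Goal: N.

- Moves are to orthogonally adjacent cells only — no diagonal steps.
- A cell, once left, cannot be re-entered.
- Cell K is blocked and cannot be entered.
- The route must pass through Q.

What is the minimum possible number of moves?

Any route passes through Q somewhere between W and N. Summing Manhattan distances along the two legs (W → Q → N) gives a lower bound of 2 + 2 = 4 moves.
A route of 4 moves achieves this: W → R → Q → M → N.
Since 4 matches the lower bound, it is optimal.

4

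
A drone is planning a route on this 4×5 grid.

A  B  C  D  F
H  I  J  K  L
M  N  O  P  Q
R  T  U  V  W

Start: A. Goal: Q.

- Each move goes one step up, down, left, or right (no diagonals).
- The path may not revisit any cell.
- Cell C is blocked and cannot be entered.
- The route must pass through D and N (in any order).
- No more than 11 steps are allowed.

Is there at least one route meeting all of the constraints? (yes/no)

yes

One route that works: A → H → M → N → I → J → K → D → F → L → Q.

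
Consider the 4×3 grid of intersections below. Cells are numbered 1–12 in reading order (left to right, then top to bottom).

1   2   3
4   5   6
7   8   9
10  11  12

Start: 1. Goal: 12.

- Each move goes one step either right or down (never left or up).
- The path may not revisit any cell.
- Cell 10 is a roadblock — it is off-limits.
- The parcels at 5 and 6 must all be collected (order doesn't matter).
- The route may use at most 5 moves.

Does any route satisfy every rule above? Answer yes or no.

One route that works: 1 → 4 → 5 → 6 → 9 → 12.

yes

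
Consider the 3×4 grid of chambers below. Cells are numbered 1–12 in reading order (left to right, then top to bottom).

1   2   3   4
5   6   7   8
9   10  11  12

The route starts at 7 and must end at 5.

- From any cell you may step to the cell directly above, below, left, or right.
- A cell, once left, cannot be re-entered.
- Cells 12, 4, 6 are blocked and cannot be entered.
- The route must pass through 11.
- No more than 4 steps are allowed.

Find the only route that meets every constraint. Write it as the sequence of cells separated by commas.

7, 11, 10, 9, 5

The budget equals the shortest possible length, so every move has to be on a shortest route through the required cells.
Route from 7: down 1 to 11, left 2 to 9, up 1 to 5 — 4 moves in all.
Check: all required cells visited; 4 ≤ 4 moves.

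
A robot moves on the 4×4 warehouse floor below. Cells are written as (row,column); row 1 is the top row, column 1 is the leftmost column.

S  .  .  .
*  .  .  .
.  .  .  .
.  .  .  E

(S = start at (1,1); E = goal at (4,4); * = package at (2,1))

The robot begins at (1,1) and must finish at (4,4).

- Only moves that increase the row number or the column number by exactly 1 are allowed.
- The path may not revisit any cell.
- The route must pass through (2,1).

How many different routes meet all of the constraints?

10

A right/down-only route from (1,1) to (4,4) makes exactly 3 down-moves and 3 right-moves in some order.
With no other constraints that would be C(6,3) = 20 routes.
Split at (2,1) and multiply the segment counts: (1,1)→(2,1): 1; (2,1)→(4,4): 10; product = 10.
That gives 10 routes.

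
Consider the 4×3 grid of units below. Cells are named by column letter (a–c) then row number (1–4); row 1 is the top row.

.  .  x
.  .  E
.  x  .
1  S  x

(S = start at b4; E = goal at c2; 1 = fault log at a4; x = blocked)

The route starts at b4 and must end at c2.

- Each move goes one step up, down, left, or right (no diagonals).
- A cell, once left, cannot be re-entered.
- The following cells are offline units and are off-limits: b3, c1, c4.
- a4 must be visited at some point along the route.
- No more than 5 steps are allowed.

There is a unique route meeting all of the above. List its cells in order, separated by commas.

b4, a4, a3, a2, b2, c2

Any route must reach a4 and still end at c2 within 5 moves, so the order of the required stops is forced.
Route from b4: left 1 to a4, up 2 to a2, right 2 to c2 — 5 moves in all.
Check: all required cells visited; 5 ≤ 5 moves.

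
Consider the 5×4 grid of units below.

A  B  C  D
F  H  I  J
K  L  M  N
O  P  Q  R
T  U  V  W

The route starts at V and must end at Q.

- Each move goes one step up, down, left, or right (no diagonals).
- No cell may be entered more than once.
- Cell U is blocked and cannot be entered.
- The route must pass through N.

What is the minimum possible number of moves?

Any route passes through N somewhere between V and Q. Summing Manhattan distances along the two legs (V → N → Q) gives a lower bound of 3 + 2 = 5 moves.
A route of 5 moves achieves this: V → W → R → N → M → Q.
Since 5 matches the lower bound, it is optimal.

5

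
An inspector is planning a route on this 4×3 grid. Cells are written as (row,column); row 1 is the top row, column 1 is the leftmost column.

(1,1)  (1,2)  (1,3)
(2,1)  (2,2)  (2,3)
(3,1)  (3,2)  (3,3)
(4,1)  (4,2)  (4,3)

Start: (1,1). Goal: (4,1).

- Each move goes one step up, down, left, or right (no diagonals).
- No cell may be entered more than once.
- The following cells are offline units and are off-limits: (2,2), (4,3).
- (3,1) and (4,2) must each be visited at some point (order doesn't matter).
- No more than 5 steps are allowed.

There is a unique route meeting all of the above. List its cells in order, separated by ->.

The budget equals the shortest possible length, so every move has to be on a shortest route through the required cells.
Route from (1,1): down 2 to (3,1), right 1 to (3,2), down 1 to (4,2), left 1 to (4,1) — 5 moves in all.
Check: all required cells visited; 5 ≤ 5 moves.

(1,1) -> (2,1) -> (3,1) -> (3,2) -> (4,2) -> (4,1)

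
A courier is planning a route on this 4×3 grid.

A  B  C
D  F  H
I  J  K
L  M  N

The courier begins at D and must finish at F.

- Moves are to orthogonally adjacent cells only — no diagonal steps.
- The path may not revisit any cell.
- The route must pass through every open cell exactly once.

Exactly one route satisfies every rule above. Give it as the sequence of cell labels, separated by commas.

D, A, B, C, H, K, N, M, L, I, J, F

Need to visit all 12 open cells exactly once, starting at D and ending at F.
Route from D: up 1 to A, right 2 to C, down 3 to N, left 2 to L, up 1 to I, right 1 to J, up 1 to F — 11 moves in all.
Check: all 12 open cells covered.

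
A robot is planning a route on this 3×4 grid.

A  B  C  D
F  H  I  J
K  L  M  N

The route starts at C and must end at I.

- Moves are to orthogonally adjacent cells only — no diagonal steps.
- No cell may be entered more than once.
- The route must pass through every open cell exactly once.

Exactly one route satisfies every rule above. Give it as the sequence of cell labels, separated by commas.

C, D, J, N, M, L, K, F, A, B, H, I

Need to visit all 12 open cells exactly once, starting at C and ending at I.
Cell A has only two open neighbours (F and B), so the path must pass straight through it: one of those is the cell it's entered from and the other is where it exits.
Route from C: right 1 to D, down 2 to N, left 3 to K, up 2 to A, right 1 to B, down 1 to H, right 1 to I — 11 moves in all.
Check: all 12 open cells covered.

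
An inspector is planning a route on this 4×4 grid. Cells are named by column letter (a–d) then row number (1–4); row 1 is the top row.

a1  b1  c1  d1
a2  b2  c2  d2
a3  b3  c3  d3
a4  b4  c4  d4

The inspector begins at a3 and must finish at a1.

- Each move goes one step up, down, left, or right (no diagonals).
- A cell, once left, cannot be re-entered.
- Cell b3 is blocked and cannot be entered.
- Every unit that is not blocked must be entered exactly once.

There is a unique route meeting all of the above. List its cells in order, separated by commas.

Need to visit all 15 open cells exactly once, starting at a3 and ending at a1.
Cell a4 has only two open neighbours (a3 and b4), so the path must pass straight through it: one of those is the cell it's entered from and the other is where it exits.
Route from a3: down 1 to a4, right 3 to d4, up 1 to d3, left 1 to c3, up 1 to c2, right 1 to d2, up 1 to d1, left 2 to b1, down 1 to b2, left 1 to a2, up 1 to a1 — 14 moves in all.
Check: all 15 open cells covered.

a3, a4, b4, c4, d4, d3, c3, c2, d2, d1, c1, b1, b2, a2, a1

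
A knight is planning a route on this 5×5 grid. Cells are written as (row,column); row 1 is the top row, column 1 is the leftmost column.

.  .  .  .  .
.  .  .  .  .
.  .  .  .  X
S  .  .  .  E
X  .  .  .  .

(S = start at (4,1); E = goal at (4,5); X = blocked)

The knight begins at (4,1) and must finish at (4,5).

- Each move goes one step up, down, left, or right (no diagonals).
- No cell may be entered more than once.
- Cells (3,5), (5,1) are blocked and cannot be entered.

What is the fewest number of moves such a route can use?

4

The Manhattan distance from (4,1) to (4,5) is |4−4| + |1−5| = 4, so at least 4 moves are needed.
A route of 4 moves achieves this: (4,1) → (4,2) → (4,3) → (4,4) → (4,5).
Since 4 matches the lower bound, it is optimal.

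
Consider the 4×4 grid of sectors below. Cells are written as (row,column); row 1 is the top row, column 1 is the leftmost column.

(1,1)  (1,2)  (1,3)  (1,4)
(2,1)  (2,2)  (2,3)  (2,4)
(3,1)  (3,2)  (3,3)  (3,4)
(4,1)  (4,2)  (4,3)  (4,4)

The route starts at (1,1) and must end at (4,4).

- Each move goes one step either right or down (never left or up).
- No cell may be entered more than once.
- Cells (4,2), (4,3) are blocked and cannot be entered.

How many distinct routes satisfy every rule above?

10

A right/down-only route from (1,1) to (4,4) makes exactly 3 down-moves and 3 right-moves in some order.
With no other constraints that would be C(6,3) = 20 routes.
Subtract routes through each blocked cell (inclusion–exclusion for overlaps): − through (4,2): 4 − through (4,3): 10 + through (4,2)&(4,3): 4 → 10.
That gives 10 routes.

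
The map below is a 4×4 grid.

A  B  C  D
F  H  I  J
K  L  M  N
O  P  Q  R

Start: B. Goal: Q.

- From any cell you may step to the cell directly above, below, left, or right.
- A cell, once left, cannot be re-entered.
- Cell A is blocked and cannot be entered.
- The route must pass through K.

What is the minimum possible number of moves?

Any route passes through K somewhere between B and Q. Summing Manhattan distances along the two legs (B → K → Q) gives a lower bound of 3 + 3 = 6 moves.
A route of 6 moves achieves this: B → H → L → K → O → P → Q.
Since 6 matches the lower bound, it is optimal.

6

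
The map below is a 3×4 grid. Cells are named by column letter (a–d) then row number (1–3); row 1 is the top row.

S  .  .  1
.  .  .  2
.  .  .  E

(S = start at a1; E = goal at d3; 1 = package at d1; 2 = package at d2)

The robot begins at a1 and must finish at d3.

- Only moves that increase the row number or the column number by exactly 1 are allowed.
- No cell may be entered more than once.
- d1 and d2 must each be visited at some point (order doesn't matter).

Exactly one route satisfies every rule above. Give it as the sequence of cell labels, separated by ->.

a1 -> b1 -> c1 -> d1 -> d2 -> d3

Moves only go right or down, so the column and row indices never decrease.
Route from a1: right 3 to d1, down 2 to d3 — 5 moves in all.
Check: all required cells visited.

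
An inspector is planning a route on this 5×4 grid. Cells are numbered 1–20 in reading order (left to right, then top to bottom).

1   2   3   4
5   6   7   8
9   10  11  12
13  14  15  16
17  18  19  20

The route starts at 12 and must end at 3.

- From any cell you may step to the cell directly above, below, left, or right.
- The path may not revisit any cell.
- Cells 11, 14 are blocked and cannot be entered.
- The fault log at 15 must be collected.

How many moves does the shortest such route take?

Any route passes through 15 somewhere between 12 and 3. Summing Manhattan distances along the two legs (12 → 15 → 3) gives a lower bound of 2 + 3 = 5 moves.
That bound ignores the blocked cells. Measuring each leg by the fewest moves that actually steer around them (12→15: 2; 15→3: 5) raises the lower bound to 7.
The shortest route satisfying every rule uses 11 moves: 12 → 16 → 15 → 19 → 18 → 17 → 13 → 9 → 5 → 1 → 2 → 3.
The no-revisit rule (legs can't share cells) pushes the minimum above the 7-move bound; an exhaustive check rules out every length from 7 to 10 (on a 4-connected grid the length of any start-to-goal walk has the same parity as the Manhattan bound, so only lengths 7, 9, 11, … need checking), leaving 11 as the minimum.

11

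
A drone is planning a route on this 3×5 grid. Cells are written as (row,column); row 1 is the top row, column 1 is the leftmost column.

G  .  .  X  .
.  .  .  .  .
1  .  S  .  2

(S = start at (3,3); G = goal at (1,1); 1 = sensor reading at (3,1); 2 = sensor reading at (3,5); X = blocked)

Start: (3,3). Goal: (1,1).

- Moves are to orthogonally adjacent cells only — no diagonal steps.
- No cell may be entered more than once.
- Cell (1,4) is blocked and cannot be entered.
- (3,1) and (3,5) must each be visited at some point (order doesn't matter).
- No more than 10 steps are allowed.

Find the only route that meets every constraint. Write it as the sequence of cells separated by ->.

The 10-move cap with required stops at (3,1), (3,5) leaves no slack for detours.
Route from (3,3): right 2 to (3,5), up 1 to (2,5), left 3 to (2,2), down 1 to (3,2), left 1 to (3,1), up 2 to (1,1) — 10 moves in all.
Check: all required cells visited; 10 ≤ 10 moves.

(3,3) -> (3,4) -> (3,5) -> (2,5) -> (2,4) -> (2,3) -> (2,2) -> (3,2) -> (3,1) -> (2,1) -> (1,1)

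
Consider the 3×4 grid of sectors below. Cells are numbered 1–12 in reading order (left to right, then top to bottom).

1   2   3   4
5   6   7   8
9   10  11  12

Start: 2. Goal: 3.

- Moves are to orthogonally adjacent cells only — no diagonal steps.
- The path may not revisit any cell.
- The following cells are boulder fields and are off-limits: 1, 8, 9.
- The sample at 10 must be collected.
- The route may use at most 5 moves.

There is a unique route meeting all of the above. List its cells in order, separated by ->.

The budget equals the shortest possible length, so every move has to be on a shortest route through the required cells.
Route from 2: down 2 to 10, right 1 to 11, up 2 to 3 — 5 moves in all.
Check: all required cells visited; 5 ≤ 5 moves.

2 -> 6 -> 10 -> 11 -> 7 -> 3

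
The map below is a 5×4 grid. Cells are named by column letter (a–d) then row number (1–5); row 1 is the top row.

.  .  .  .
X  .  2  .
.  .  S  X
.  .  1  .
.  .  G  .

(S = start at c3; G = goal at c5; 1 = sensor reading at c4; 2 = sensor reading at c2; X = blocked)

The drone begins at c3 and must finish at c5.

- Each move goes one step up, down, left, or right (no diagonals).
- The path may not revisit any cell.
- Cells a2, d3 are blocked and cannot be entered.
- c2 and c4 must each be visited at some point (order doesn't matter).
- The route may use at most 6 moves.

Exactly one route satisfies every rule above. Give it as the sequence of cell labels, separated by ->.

c3 -> c2 -> b2 -> b3 -> b4 -> c4 -> c5

Any route must reach c2 and c4 and still end at c5 within 6 moves, so the order of the required stops is forced.
Route from c3: up to c2, left to b2, 2× down (reaching b4), right to c4, down to c5 — 6 moves in all.
Check: all required cells visited; 6 ≤ 6 moves.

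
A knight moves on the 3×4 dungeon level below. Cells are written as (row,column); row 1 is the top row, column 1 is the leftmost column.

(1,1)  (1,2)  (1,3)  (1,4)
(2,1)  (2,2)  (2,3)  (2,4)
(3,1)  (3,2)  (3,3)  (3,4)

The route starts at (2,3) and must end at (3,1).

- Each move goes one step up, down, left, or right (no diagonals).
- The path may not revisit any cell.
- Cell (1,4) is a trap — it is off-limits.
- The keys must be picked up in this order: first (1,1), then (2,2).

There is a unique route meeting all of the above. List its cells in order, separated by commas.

(2,3), (1,3), (1,2), (1,1), (2,1), (2,2), (3,2), (3,1)

The waypoints must appear in the order (1,1), (2,2), with no cell reused.
Route from (2,3): up 1 to (1,3), left 2 to (1,1), down 1 to (2,1), right 1 to (2,2), down 1 to (3,2), left 1 to (3,1) — 7 moves in all.
Check: order respected ((1,1) at step 3, (2,2) at step 5).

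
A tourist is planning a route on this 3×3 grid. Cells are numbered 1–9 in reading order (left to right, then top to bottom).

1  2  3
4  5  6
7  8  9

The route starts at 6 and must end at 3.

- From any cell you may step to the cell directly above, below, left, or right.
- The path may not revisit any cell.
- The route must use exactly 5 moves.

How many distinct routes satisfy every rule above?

Need simple routes of exactly 5 moves from 6 to 3 (Manhattan distance 1, so 2 moves are spent on a detour and 2 undoing it).
Enumerating: 6 9 8 5 2 3 | 6 5 4 1 2 3.
That gives 2 routes.

2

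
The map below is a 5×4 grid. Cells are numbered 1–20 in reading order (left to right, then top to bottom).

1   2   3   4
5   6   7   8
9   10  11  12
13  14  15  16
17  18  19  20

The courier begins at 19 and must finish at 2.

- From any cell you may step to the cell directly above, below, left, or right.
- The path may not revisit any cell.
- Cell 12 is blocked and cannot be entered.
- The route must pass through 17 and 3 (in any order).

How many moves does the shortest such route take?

9

Any route passes through 17 and 3 in some order between 19 and 2. Summing Manhattan distances along each leg and taking the cheapest ordering (19 → 17 → 3 → 2) gives a lower bound of 2 + 6 + 1 = 9 moves.
A route of 9 moves achieves this: 19 → 18 → 17 → 13 → 9 → 5 → 6 → 7 → 3 → 2.
Since 9 matches the lower bound, it is optimal.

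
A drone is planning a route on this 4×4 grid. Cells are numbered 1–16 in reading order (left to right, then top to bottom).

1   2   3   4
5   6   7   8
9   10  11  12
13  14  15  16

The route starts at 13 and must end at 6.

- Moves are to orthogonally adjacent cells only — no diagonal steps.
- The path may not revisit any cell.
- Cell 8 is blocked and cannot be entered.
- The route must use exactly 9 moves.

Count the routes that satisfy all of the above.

10

Need simple routes of exactly 9 moves from 13 to 6 (Manhattan distance 3, so 3 moves are spent on a detour and 3 undoing it).
Branch systematically from the start, pruning whenever the remaining move budget drops below the Manhattan distance to 6 or differs from it in parity. Grouping the completions by first move — via 9: 4; via 14: 6 — and summing: 4 + 6 = 10.
That gives 10 routes.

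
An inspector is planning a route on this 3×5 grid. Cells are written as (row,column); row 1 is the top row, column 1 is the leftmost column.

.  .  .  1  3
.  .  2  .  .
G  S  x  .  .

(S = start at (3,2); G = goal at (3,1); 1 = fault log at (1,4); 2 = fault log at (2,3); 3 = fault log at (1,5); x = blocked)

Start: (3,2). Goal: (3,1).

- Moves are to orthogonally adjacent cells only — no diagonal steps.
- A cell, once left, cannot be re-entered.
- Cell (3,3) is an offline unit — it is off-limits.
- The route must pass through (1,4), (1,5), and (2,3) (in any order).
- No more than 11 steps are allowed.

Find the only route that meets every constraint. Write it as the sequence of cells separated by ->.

(3,2) -> (2,2) -> (2,3) -> (2,4) -> (2,5) -> (1,5) -> (1,4) -> (1,3) -> (1,2) -> (1,1) -> (2,1) -> (3,1)

Any route must reach (1,4), (1,5), and (2,3) and still end at (3,1) within 11 moves, so the order of the required stops is forced.
Route from (3,2): up 1 to (2,2), right 3 to (2,5), up 1 to (1,5), left 4 to (1,1), down 2 to (3,1) — 11 moves in all.
Check: all required cells visited; 11 ≤ 11 moves.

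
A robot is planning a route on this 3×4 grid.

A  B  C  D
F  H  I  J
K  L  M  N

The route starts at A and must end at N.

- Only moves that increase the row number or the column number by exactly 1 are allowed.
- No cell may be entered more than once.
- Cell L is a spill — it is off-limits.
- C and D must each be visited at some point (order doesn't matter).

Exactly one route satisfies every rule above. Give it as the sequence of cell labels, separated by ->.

Moves only go right or down, so the column and row indices never decrease.
Route from A: 3× right (reaching D), 2× down (reaching N) — 5 moves in all.
Check: all required cells visited.

A -> B -> C -> D -> J -> N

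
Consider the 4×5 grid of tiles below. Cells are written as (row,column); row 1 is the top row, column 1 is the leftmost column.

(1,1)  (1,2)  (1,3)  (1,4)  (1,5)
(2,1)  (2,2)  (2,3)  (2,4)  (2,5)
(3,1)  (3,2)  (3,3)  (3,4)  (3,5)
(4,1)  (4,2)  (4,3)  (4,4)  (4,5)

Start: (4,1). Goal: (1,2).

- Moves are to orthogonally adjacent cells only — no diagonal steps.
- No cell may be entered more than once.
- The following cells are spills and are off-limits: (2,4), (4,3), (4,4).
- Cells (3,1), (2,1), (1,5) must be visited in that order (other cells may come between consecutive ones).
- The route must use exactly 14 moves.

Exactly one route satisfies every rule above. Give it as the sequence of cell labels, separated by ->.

(4,1) -> (4,2) -> (3,2) -> (3,1) -> (2,1) -> (2,2) -> (2,3) -> (3,3) -> (3,4) -> (3,5) -> (2,5) -> (1,5) -> (1,4) -> (1,3) -> (1,2)

The waypoints must appear in the order (3,1), (2,1), (1,5), with no cell reused.
Route from (4,1): right 1 to (4,2), up 1 to (3,2), left 1 to (3,1), up 1 to (2,1), right 2 to (2,3), down 1 to (3,3), right 2 to (3,5), up 2 to (1,5), left 3 to (1,2) — 14 moves in all.
Check: order respected ((3,1) at step 3, (2,1) at step 4, (1,5) at step 11); 14 moves as required.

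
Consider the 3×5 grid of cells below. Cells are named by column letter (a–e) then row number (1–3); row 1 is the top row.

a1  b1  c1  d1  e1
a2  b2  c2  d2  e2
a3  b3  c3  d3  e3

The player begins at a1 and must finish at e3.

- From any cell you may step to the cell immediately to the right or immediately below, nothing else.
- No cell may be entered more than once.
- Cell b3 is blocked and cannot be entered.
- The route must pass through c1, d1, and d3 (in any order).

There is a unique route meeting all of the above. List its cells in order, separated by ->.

a1 -> b1 -> c1 -> d1 -> d2 -> d3 -> e3

Moves only go right or down, so the column and row indices never decrease.
Route from a1: 3× right (reaching d1), 2× down (reaching d3), right to e3 — 6 moves in all.
Check: all required cells visited.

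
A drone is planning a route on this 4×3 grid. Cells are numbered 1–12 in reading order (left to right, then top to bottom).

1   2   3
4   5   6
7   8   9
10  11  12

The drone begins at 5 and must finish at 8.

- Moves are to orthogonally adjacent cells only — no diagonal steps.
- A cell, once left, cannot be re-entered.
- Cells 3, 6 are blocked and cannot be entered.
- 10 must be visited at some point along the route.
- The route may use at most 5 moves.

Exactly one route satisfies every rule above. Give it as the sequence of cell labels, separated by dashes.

5 - 4 - 7 - 10 - 11 - 8

The 5-move cap with required stops at 10 leaves no slack for detours.
Route from 5: left 1 to 4, down 2 to 10, right 1 to 11, up 1 to 8 — 5 moves in all.
Check: all required cells visited; 5 ≤ 5 moves.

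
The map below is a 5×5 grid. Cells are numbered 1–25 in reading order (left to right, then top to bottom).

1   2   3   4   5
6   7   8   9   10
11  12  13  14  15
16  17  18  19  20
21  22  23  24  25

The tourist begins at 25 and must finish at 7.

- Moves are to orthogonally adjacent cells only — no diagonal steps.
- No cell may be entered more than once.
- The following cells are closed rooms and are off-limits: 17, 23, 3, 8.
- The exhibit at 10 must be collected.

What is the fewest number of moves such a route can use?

Any route passes through 10 somewhere between 25 and 7. Summing Manhattan distances along the two legs (25 → 10 → 7) gives a lower bound of 3 + 3 = 6 moves.
That bound ignores the blocked cells. Measuring each leg by the fewest moves that actually steer around them (25→10: 3; 10→7: 5) raises the lower bound to 8.
A route of 8 moves exists: 25 → 20 → 15 → 10 → 9 → 14 → 13 → 12 → 7.
Since 8 matches that lower bound, it is optimal.

8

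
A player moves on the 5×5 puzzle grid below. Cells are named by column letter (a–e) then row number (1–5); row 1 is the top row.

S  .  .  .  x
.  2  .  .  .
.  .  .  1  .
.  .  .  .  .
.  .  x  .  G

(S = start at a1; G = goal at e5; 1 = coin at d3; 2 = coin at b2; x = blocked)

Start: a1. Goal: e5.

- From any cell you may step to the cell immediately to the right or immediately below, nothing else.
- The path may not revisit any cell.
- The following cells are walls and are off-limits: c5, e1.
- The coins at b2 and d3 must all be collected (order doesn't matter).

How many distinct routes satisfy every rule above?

18

A right/down-only route from a1 to e5 makes exactly 4 down-moves and 4 right-moves in some order.
With no other constraints that would be C(8,4) = 70 routes.
A monotone route can only reach the required cells in the order b2, d3, so split there and multiply the segment counts (each segment already excludes blocked cells): a1→b2: 2; b2→d3: 3; d3→e5: 3; product = 18.
That gives 18 routes.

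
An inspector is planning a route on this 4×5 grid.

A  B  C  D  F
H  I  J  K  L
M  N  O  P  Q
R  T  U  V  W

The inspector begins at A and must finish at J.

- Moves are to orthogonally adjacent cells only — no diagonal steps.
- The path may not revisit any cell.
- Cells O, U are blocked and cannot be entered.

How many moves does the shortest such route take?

3

The Manhattan distance from A to J is |1−2| + |1−3| = 3, so at least 3 moves are needed.
A route of 3 moves achieves this: A → H → I → J.
Since 3 matches the lower bound, it is optimal.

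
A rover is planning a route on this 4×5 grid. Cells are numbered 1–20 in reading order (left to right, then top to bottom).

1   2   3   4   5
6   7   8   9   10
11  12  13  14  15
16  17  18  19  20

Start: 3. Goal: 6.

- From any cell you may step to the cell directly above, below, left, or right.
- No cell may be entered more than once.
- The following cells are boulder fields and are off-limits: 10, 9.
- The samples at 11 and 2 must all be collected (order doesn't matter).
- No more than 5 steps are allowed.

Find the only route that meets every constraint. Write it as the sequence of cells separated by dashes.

The 5-move cap with required stops at 11, 2 leaves no slack for detours.
Route from 3: left to 2, 2× down (reaching 12), left to 11, up to 6 — 5 moves in all.
Check: all required cells visited; 5 ≤ 5 moves.

3 - 2 - 7 - 12 - 11 - 6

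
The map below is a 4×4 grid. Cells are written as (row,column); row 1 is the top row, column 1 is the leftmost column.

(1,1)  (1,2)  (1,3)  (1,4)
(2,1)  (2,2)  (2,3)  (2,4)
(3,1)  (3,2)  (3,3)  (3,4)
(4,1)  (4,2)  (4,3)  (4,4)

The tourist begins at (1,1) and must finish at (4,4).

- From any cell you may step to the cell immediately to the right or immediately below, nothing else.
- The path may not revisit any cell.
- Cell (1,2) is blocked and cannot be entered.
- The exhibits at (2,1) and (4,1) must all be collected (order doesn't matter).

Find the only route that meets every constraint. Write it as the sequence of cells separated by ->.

Moves only go right or down, so the column and row indices never decrease.
Route from (1,1): 3× down (reaching (4,1)), 3× right (reaching (4,4)) — 6 moves in all.
Check: all required cells visited.

(1,1) -> (2,1) -> (3,1) -> (4,1) -> (4,2) -> (4,3) -> (4,4)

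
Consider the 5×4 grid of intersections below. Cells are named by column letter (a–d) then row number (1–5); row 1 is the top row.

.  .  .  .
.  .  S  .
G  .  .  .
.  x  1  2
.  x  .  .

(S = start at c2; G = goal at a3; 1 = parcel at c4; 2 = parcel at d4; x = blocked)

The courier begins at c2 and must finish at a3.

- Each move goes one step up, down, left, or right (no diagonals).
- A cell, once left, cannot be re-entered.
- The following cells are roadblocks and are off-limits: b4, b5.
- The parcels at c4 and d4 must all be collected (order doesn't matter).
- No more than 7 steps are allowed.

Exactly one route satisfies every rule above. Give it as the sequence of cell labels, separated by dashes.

Any route must reach c4 and d4 and still end at a3 within 7 moves, so the order of the required stops is forced.
Route from c2: right 1 to d2, down 2 to d4, left 1 to c4, up 1 to c3, left 2 to a3 — 7 moves in all.
Check: all required cells visited; 7 ≤ 7 moves.

c2 - d2 - d3 - d4 - c4 - c3 - b3 - a3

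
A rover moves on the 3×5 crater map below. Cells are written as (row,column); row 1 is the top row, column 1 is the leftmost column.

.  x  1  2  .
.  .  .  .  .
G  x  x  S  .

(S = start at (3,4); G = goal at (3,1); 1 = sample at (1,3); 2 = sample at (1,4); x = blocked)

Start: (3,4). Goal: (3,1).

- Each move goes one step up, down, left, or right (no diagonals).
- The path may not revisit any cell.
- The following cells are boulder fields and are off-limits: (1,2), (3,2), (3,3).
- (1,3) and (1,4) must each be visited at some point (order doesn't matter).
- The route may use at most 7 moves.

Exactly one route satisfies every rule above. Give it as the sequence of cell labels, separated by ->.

Any route must reach (1,3) and (1,4) and still end at (3,1) within 7 moves, so the order of the required stops is forced.
Route from (3,4): 2× up (reaching (1,4)), left to (1,3), down to (2,3), 2× left (reaching (2,1)), down to (3,1) — 7 moves in all.
Check: all required cells visited; 7 ≤ 7 moves.

(3,4) -> (2,4) -> (1,4) -> (1,3) -> (2,3) -> (2,2) -> (2,1) -> (3,1)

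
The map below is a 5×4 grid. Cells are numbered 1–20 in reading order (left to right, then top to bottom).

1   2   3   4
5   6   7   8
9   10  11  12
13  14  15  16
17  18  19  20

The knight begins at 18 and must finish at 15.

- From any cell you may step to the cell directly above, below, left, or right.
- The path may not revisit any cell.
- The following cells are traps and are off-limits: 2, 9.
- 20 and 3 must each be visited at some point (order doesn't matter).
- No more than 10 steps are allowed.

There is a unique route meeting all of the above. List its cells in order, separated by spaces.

Any route must reach 20 and 3 and still end at 15 within 10 moves, so the order of the required stops is forced.
Route from 18: 2× right (reaching 20), 4× up (reaching 4), left to 3, 3× down (reaching 15) — 10 moves in all.
Check: all required cells visited; 10 ≤ 10 moves.

18 19 20 16 12 8 4 3 7 11 15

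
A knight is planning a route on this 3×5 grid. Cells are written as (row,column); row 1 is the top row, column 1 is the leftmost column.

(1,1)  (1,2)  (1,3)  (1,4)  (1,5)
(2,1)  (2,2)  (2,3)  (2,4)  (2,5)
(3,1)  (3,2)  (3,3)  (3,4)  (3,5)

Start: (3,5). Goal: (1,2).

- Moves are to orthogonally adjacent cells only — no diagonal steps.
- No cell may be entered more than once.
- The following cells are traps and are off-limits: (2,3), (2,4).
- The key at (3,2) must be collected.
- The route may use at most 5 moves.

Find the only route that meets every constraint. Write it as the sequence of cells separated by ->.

(3,5) -> (3,4) -> (3,3) -> (3,2) -> (2,2) -> (1,2)

The budget equals the shortest possible length, so every move has to be on a shortest route through the required cells.
Route from (3,5): 3× left (reaching (3,2)), 2× up (reaching (1,2)) — 5 moves in all.
Check: all required cells visited; 5 ≤ 5 moves.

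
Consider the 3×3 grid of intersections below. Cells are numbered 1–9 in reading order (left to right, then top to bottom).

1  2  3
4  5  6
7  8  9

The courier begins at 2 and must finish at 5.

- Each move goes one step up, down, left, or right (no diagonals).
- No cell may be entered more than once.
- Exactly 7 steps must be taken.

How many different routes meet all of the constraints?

2

Need simple routes of exactly 7 moves from 2 to 5 (Manhattan distance 1, so 3 moves are spent on a detour and 3 undoing it).
Enumerating: 2 1 4 7 8 9 6 5 | 2 3 6 9 8 7 4 5.
That gives 2 routes.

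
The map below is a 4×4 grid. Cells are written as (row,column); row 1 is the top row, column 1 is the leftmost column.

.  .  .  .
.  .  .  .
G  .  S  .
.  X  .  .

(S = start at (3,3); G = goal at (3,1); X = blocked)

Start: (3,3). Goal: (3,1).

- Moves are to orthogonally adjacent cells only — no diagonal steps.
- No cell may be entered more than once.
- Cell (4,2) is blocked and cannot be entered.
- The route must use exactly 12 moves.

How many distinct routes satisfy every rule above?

3

Need simple routes of exactly 12 moves from (3,3) to (3,1) (Manhattan distance 2, so 5 moves are spent on a detour and 5 undoing it).
Enumerating: (3,3) (4,3) (4,4) (3,4) (2,4) (1,4) (1,3) (2,3) (2,2) (1,2) (1,1) (2,1) (3,1) | (3,3) (4,3) (4,4) (3,4) (2,4) (1,4) (1,3) (1,2) (1,1) (2,1) (2,2) (3,2) (3,1) | (3,3) (4,3) (4,4) (3,4) (2,4) (2,3) (1,3) (1,2) (1,1) (2,1) (2,2) (3,2) (3,1).
That gives 3 routes.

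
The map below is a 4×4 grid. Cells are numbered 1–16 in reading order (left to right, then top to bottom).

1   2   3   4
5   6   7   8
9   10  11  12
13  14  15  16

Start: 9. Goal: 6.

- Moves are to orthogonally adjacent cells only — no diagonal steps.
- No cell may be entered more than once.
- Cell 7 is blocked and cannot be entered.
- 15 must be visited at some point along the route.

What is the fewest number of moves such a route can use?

6

Any route passes through 15 somewhere between 9 and 6. Summing Manhattan distances along the two legs (9 → 15 → 6) gives a lower bound of 3 + 3 = 6 moves.
A route of 6 moves achieves this: 9 → 13 → 14 → 15 → 11 → 10 → 6.
Since 6 matches the lower bound, it is optimal.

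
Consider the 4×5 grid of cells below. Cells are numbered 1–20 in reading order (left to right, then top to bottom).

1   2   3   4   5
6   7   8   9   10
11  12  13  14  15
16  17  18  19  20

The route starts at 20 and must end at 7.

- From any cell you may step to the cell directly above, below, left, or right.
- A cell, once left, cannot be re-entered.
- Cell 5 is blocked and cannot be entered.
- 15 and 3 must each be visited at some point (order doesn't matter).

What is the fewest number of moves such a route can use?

7

Any route passes through 15 and 3 in some order between 20 and 7. Summing Manhattan distances along each leg and taking the cheapest ordering (20 → 15 → 3 → 7) gives a lower bound of 1 + 4 + 2 = 7 moves.
A route of 7 moves achieves this: 20 → 15 → 10 → 9 → 4 → 3 → 8 → 7.
Since 7 matches the lower bound, it is optimal.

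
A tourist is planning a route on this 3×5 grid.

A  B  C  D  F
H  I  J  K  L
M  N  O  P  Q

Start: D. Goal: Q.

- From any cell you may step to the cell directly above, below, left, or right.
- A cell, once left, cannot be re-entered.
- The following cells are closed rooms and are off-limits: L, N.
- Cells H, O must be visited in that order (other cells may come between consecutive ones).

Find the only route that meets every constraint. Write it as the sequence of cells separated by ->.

D -> C -> B -> A -> H -> I -> J -> O -> P -> Q

The waypoints must appear in the order H, O, with no cell reused.
Route from D: 3× left (reaching A), down to H, 2× right (reaching J), down to O, 2× right (reaching Q) — 9 moves in all.
Check: order respected (H at step 4, O at step 7).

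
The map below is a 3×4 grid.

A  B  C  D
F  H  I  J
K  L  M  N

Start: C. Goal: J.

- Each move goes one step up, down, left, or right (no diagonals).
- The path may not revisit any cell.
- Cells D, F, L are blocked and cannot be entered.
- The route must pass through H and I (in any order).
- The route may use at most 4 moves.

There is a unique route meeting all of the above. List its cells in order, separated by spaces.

C B H I J

The 4-move cap with required stops at H, I leaves no slack for detours.
Route from C: left 1 to B, down 1 to H, right 2 to J — 4 moves in all.
Check: all required cells visited; 4 ≤ 4 moves.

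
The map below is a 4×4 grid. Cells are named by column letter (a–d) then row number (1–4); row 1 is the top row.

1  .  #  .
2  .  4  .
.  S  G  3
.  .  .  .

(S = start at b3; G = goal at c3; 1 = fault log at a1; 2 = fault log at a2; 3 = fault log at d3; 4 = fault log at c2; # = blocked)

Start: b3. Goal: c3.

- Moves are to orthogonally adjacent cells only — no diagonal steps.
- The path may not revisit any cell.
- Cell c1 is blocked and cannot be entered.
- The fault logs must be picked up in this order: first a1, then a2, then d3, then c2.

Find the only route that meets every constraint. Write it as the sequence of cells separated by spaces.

b3 b2 b1 a1 a2 a3 a4 b4 c4 d4 d3 d2 c2 c3

The waypoints must appear in the order a1, a2, d3, c2, with no cell reused.
Route from b3: up 2 to b1, left 1 to a1, down 3 to a4, right 3 to d4, up 2 to d2, left 1 to c2, down 1 to c3 — 13 moves in all.
Check: order respected (1 at step 3, 2 at step 4, 3 at step 10, 4 at step 12).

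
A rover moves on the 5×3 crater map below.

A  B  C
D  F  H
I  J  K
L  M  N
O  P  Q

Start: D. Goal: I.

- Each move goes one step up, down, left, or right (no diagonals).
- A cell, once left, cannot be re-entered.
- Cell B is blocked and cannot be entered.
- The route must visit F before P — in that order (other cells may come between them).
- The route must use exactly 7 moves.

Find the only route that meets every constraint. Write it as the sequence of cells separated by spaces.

D F J M P O L I

The waypoints must appear in the order F, P, with no cell reused.
Route from D: right to F, 3× down (reaching P), left to O, 2× up (reaching I) — 7 moves in all.
Check: order respected (F at step 1, P at step 4); 7 moves as required.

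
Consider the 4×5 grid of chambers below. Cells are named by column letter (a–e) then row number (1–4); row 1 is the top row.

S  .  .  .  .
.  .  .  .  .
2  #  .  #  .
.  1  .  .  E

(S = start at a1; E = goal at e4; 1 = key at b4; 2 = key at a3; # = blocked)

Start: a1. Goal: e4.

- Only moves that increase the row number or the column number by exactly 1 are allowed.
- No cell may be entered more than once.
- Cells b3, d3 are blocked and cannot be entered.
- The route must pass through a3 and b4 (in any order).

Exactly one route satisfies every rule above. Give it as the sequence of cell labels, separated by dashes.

Moves only go right or down, so the column and row indices never decrease.
Route from a1: down 3 to a4, right 4 to e4 — 7 moves in all.
Check: all required cells visited.

a1 - a2 - a3 - a4 - b4 - c4 - d4 - e4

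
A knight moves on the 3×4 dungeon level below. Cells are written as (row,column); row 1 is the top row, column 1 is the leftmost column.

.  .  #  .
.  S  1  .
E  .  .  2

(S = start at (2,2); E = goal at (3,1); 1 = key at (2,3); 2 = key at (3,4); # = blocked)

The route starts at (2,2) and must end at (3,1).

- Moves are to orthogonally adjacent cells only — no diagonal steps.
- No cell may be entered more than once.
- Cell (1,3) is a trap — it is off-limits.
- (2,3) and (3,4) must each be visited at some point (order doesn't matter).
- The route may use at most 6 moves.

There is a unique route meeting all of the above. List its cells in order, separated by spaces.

(2,2) (2,3) (2,4) (3,4) (3,3) (3,2) (3,1)

Any route must reach (2,3) and (3,4) and still end at (3,1) within 6 moves, so the order of the required stops is forced.
Route from (2,2): right 2 to (2,4), down 1 to (3,4), left 3 to (3,1) — 6 moves in all.
Check: all required cells visited; 6 ≤ 6 moves.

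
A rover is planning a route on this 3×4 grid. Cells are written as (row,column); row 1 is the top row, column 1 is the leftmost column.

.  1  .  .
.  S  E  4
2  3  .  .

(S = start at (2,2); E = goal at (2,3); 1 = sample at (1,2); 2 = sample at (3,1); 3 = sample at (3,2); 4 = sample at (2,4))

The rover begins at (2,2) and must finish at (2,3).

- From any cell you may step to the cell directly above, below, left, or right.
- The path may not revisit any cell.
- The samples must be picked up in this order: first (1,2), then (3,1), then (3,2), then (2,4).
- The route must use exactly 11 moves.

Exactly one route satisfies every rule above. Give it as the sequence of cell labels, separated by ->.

The waypoints must appear in the order (1,2), (3,1), (3,2), (2,4), with no cell reused.
Route from (2,2): up to (1,2), left to (1,1), 2× down (reaching (3,1)), 3× right (reaching (3,4)), 2× up (reaching (1,4)), left to (1,3), down to (2,3) — 11 moves in all.
Check: order respected (1 at step 1, 2 at step 4, 3 at step 5, 4 at step 8); 11 moves as required.

(2,2) -> (1,2) -> (1,1) -> (2,1) -> (3,1) -> (3,2) -> (3,3) -> (3,4) -> (2,4) -> (1,4) -> (1,3) -> (2,3)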